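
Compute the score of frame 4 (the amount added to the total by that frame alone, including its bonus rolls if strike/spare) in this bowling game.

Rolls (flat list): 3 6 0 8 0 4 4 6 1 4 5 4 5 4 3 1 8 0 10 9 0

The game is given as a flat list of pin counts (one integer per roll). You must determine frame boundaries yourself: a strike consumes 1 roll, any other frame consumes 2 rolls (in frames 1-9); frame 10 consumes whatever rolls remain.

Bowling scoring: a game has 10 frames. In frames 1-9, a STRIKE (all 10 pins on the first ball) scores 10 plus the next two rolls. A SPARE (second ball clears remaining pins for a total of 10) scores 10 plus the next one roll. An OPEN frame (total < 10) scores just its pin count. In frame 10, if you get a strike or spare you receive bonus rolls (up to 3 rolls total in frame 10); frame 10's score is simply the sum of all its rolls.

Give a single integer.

Answer: 11

Derivation:
Frame 1: OPEN (3+6=9). Cumulative: 9
Frame 2: OPEN (0+8=8). Cumulative: 17
Frame 3: OPEN (0+4=4). Cumulative: 21
Frame 4: SPARE (4+6=10). 10 + next roll (1) = 11. Cumulative: 32
Frame 5: OPEN (1+4=5). Cumulative: 37
Frame 6: OPEN (5+4=9). Cumulative: 46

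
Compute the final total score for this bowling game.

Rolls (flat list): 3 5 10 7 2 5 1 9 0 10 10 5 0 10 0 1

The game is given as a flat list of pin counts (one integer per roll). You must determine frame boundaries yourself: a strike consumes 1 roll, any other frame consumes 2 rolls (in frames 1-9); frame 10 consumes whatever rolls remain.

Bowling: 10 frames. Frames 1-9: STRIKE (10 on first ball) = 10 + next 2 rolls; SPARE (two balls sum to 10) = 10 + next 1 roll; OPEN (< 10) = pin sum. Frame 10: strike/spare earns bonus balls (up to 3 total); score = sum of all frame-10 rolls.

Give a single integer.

Answer: 108

Derivation:
Frame 1: OPEN (3+5=8). Cumulative: 8
Frame 2: STRIKE. 10 + next two rolls (7+2) = 19. Cumulative: 27
Frame 3: OPEN (7+2=9). Cumulative: 36
Frame 4: OPEN (5+1=6). Cumulative: 42
Frame 5: OPEN (9+0=9). Cumulative: 51
Frame 6: STRIKE. 10 + next two rolls (10+5) = 25. Cumulative: 76
Frame 7: STRIKE. 10 + next two rolls (5+0) = 15. Cumulative: 91
Frame 8: OPEN (5+0=5). Cumulative: 96
Frame 9: STRIKE. 10 + next two rolls (0+1) = 11. Cumulative: 107
Frame 10: OPEN. Sum of all frame-10 rolls (0+1) = 1. Cumulative: 108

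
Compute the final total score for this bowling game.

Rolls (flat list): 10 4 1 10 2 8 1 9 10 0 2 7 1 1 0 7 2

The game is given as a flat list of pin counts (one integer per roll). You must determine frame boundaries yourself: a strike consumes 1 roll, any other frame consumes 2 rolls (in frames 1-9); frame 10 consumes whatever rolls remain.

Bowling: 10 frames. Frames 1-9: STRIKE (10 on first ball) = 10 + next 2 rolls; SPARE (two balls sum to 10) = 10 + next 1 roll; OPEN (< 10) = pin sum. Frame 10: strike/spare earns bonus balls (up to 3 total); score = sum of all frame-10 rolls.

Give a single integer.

Answer: 103

Derivation:
Frame 1: STRIKE. 10 + next two rolls (4+1) = 15. Cumulative: 15
Frame 2: OPEN (4+1=5). Cumulative: 20
Frame 3: STRIKE. 10 + next two rolls (2+8) = 20. Cumulative: 40
Frame 4: SPARE (2+8=10). 10 + next roll (1) = 11. Cumulative: 51
Frame 5: SPARE (1+9=10). 10 + next roll (10) = 20. Cumulative: 71
Frame 6: STRIKE. 10 + next two rolls (0+2) = 12. Cumulative: 83
Frame 7: OPEN (0+2=2). Cumulative: 85
Frame 8: OPEN (7+1=8). Cumulative: 93
Frame 9: OPEN (1+0=1). Cumulative: 94
Frame 10: OPEN. Sum of all frame-10 rolls (7+2) = 9. Cumulative: 103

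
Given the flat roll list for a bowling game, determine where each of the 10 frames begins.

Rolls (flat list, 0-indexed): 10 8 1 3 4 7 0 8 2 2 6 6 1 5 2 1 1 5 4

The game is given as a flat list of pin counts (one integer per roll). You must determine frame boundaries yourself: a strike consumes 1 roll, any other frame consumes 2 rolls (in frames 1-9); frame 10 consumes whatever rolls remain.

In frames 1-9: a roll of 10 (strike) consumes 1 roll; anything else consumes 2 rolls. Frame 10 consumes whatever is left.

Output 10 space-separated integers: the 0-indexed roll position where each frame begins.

Frame 1 starts at roll index 0: roll=10 (strike), consumes 1 roll
Frame 2 starts at roll index 1: rolls=8,1 (sum=9), consumes 2 rolls
Frame 3 starts at roll index 3: rolls=3,4 (sum=7), consumes 2 rolls
Frame 4 starts at roll index 5: rolls=7,0 (sum=7), consumes 2 rolls
Frame 5 starts at roll index 7: rolls=8,2 (sum=10), consumes 2 rolls
Frame 6 starts at roll index 9: rolls=2,6 (sum=8), consumes 2 rolls
Frame 7 starts at roll index 11: rolls=6,1 (sum=7), consumes 2 rolls
Frame 8 starts at roll index 13: rolls=5,2 (sum=7), consumes 2 rolls
Frame 9 starts at roll index 15: rolls=1,1 (sum=2), consumes 2 rolls
Frame 10 starts at roll index 17: 2 remaining rolls

Answer: 0 1 3 5 7 9 11 13 15 17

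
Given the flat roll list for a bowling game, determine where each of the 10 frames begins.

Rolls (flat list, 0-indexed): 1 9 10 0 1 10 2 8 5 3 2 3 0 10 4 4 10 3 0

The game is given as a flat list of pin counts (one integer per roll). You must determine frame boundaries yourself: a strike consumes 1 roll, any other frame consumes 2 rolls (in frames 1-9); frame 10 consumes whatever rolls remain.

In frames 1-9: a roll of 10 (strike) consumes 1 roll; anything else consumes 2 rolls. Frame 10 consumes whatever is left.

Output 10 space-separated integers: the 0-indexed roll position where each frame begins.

Frame 1 starts at roll index 0: rolls=1,9 (sum=10), consumes 2 rolls
Frame 2 starts at roll index 2: roll=10 (strike), consumes 1 roll
Frame 3 starts at roll index 3: rolls=0,1 (sum=1), consumes 2 rolls
Frame 4 starts at roll index 5: roll=10 (strike), consumes 1 roll
Frame 5 starts at roll index 6: rolls=2,8 (sum=10), consumes 2 rolls
Frame 6 starts at roll index 8: rolls=5,3 (sum=8), consumes 2 rolls
Frame 7 starts at roll index 10: rolls=2,3 (sum=5), consumes 2 rolls
Frame 8 starts at roll index 12: rolls=0,10 (sum=10), consumes 2 rolls
Frame 9 starts at roll index 14: rolls=4,4 (sum=8), consumes 2 rolls
Frame 10 starts at roll index 16: 3 remaining rolls

Answer: 0 2 3 5 6 8 10 12 14 16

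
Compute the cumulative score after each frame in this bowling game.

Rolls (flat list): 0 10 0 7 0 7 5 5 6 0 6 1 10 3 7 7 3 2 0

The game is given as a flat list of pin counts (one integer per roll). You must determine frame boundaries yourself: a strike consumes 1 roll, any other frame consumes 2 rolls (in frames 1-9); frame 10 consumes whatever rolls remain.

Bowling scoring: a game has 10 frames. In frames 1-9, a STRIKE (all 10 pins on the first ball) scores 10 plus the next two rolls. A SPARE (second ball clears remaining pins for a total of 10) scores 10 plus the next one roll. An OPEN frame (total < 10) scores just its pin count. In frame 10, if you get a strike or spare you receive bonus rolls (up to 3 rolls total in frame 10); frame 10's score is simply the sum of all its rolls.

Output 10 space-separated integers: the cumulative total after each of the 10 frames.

Answer: 10 17 24 40 46 53 73 90 102 104

Derivation:
Frame 1: SPARE (0+10=10). 10 + next roll (0) = 10. Cumulative: 10
Frame 2: OPEN (0+7=7). Cumulative: 17
Frame 3: OPEN (0+7=7). Cumulative: 24
Frame 4: SPARE (5+5=10). 10 + next roll (6) = 16. Cumulative: 40
Frame 5: OPEN (6+0=6). Cumulative: 46
Frame 6: OPEN (6+1=7). Cumulative: 53
Frame 7: STRIKE. 10 + next two rolls (3+7) = 20. Cumulative: 73
Frame 8: SPARE (3+7=10). 10 + next roll (7) = 17. Cumulative: 90
Frame 9: SPARE (7+3=10). 10 + next roll (2) = 12. Cumulative: 102
Frame 10: OPEN. Sum of all frame-10 rolls (2+0) = 2. Cumulative: 104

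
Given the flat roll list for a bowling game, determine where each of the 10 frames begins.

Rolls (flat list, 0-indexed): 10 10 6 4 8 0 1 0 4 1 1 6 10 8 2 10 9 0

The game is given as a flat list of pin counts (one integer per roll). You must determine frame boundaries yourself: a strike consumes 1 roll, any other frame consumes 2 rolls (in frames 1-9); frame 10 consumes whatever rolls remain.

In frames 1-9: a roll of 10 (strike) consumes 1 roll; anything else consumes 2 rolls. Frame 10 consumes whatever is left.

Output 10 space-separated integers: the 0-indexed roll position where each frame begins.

Answer: 0 1 2 4 6 8 10 12 13 15

Derivation:
Frame 1 starts at roll index 0: roll=10 (strike), consumes 1 roll
Frame 2 starts at roll index 1: roll=10 (strike), consumes 1 roll
Frame 3 starts at roll index 2: rolls=6,4 (sum=10), consumes 2 rolls
Frame 4 starts at roll index 4: rolls=8,0 (sum=8), consumes 2 rolls
Frame 5 starts at roll index 6: rolls=1,0 (sum=1), consumes 2 rolls
Frame 6 starts at roll index 8: rolls=4,1 (sum=5), consumes 2 rolls
Frame 7 starts at roll index 10: rolls=1,6 (sum=7), consumes 2 rolls
Frame 8 starts at roll index 12: roll=10 (strike), consumes 1 roll
Frame 9 starts at roll index 13: rolls=8,2 (sum=10), consumes 2 rolls
Frame 10 starts at roll index 15: 3 remaining rolls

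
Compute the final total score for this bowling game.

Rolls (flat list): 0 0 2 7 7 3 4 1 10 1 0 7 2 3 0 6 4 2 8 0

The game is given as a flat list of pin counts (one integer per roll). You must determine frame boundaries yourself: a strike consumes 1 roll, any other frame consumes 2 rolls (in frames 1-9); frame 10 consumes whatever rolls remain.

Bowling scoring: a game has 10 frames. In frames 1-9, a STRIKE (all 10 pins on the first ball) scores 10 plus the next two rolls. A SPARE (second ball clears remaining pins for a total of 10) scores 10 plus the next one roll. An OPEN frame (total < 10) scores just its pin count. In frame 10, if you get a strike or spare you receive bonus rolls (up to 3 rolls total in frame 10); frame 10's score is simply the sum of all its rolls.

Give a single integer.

Frame 1: OPEN (0+0=0). Cumulative: 0
Frame 2: OPEN (2+7=9). Cumulative: 9
Frame 3: SPARE (7+3=10). 10 + next roll (4) = 14. Cumulative: 23
Frame 4: OPEN (4+1=5). Cumulative: 28
Frame 5: STRIKE. 10 + next two rolls (1+0) = 11. Cumulative: 39
Frame 6: OPEN (1+0=1). Cumulative: 40
Frame 7: OPEN (7+2=9). Cumulative: 49
Frame 8: OPEN (3+0=3). Cumulative: 52
Frame 9: SPARE (6+4=10). 10 + next roll (2) = 12. Cumulative: 64
Frame 10: SPARE. Sum of all frame-10 rolls (2+8+0) = 10. Cumulative: 74

Answer: 74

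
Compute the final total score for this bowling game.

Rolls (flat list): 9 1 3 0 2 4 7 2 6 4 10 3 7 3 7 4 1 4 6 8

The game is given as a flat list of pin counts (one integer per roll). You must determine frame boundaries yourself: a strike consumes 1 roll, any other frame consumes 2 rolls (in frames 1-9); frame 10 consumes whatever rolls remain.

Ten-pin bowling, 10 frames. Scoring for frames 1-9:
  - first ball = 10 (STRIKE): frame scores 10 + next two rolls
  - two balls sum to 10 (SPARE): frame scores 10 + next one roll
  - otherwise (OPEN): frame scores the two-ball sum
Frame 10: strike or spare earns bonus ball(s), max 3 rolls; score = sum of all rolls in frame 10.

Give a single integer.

Frame 1: SPARE (9+1=10). 10 + next roll (3) = 13. Cumulative: 13
Frame 2: OPEN (3+0=3). Cumulative: 16
Frame 3: OPEN (2+4=6). Cumulative: 22
Frame 4: OPEN (7+2=9). Cumulative: 31
Frame 5: SPARE (6+4=10). 10 + next roll (10) = 20. Cumulative: 51
Frame 6: STRIKE. 10 + next two rolls (3+7) = 20. Cumulative: 71
Frame 7: SPARE (3+7=10). 10 + next roll (3) = 13. Cumulative: 84
Frame 8: SPARE (3+7=10). 10 + next roll (4) = 14. Cumulative: 98
Frame 9: OPEN (4+1=5). Cumulative: 103
Frame 10: SPARE. Sum of all frame-10 rolls (4+6+8) = 18. Cumulative: 121

Answer: 121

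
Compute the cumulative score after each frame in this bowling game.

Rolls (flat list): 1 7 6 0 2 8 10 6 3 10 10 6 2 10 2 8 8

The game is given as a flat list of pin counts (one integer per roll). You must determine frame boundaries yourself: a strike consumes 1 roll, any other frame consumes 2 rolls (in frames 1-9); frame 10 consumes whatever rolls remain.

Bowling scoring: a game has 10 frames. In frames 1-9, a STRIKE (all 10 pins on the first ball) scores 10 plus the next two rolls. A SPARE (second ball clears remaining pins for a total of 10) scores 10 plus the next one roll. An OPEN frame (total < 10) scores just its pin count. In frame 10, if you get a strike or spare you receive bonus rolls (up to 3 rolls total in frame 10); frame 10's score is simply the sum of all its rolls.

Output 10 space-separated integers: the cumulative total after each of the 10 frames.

Answer: 8 14 34 53 62 88 106 114 134 152

Derivation:
Frame 1: OPEN (1+7=8). Cumulative: 8
Frame 2: OPEN (6+0=6). Cumulative: 14
Frame 3: SPARE (2+8=10). 10 + next roll (10) = 20. Cumulative: 34
Frame 4: STRIKE. 10 + next two rolls (6+3) = 19. Cumulative: 53
Frame 5: OPEN (6+3=9). Cumulative: 62
Frame 6: STRIKE. 10 + next two rolls (10+6) = 26. Cumulative: 88
Frame 7: STRIKE. 10 + next two rolls (6+2) = 18. Cumulative: 106
Frame 8: OPEN (6+2=8). Cumulative: 114
Frame 9: STRIKE. 10 + next two rolls (2+8) = 20. Cumulative: 134
Frame 10: SPARE. Sum of all frame-10 rolls (2+8+8) = 18. Cumulative: 152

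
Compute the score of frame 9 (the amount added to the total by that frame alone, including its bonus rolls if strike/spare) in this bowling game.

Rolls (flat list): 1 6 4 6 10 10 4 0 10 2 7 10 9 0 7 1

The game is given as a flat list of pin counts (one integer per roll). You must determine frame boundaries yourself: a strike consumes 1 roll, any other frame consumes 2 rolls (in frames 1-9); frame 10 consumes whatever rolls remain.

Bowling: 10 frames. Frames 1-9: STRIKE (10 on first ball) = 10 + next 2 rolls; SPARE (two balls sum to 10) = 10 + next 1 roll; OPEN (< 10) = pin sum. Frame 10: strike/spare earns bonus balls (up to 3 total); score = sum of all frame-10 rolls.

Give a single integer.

Answer: 9

Derivation:
Frame 1: OPEN (1+6=7). Cumulative: 7
Frame 2: SPARE (4+6=10). 10 + next roll (10) = 20. Cumulative: 27
Frame 3: STRIKE. 10 + next two rolls (10+4) = 24. Cumulative: 51
Frame 4: STRIKE. 10 + next two rolls (4+0) = 14. Cumulative: 65
Frame 5: OPEN (4+0=4). Cumulative: 69
Frame 6: STRIKE. 10 + next two rolls (2+7) = 19. Cumulative: 88
Frame 7: OPEN (2+7=9). Cumulative: 97
Frame 8: STRIKE. 10 + next two rolls (9+0) = 19. Cumulative: 116
Frame 9: OPEN (9+0=9). Cumulative: 125
Frame 10: OPEN. Sum of all frame-10 rolls (7+1) = 8. Cumulative: 133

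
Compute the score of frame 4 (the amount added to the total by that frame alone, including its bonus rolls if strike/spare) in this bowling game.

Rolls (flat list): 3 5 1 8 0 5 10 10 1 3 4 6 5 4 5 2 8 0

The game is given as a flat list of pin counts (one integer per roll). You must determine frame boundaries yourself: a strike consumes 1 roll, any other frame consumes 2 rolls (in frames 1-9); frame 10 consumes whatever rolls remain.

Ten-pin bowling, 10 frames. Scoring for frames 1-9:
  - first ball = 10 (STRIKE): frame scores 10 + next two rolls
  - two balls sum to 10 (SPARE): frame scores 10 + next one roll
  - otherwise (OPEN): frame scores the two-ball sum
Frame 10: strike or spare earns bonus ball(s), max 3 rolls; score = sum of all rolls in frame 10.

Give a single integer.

Frame 1: OPEN (3+5=8). Cumulative: 8
Frame 2: OPEN (1+8=9). Cumulative: 17
Frame 3: OPEN (0+5=5). Cumulative: 22
Frame 4: STRIKE. 10 + next two rolls (10+1) = 21. Cumulative: 43
Frame 5: STRIKE. 10 + next two rolls (1+3) = 14. Cumulative: 57
Frame 6: OPEN (1+3=4). Cumulative: 61

Answer: 21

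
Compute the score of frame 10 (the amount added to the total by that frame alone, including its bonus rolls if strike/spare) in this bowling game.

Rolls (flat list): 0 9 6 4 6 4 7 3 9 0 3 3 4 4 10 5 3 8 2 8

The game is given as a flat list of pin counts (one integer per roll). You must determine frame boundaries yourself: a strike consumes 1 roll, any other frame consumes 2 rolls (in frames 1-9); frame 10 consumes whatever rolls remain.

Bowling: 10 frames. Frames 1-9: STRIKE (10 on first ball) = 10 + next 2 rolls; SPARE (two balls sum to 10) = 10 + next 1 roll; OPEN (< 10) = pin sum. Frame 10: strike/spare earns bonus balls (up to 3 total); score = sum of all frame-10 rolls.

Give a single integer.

Frame 1: OPEN (0+9=9). Cumulative: 9
Frame 2: SPARE (6+4=10). 10 + next roll (6) = 16. Cumulative: 25
Frame 3: SPARE (6+4=10). 10 + next roll (7) = 17. Cumulative: 42
Frame 4: SPARE (7+3=10). 10 + next roll (9) = 19. Cumulative: 61
Frame 5: OPEN (9+0=9). Cumulative: 70
Frame 6: OPEN (3+3=6). Cumulative: 76
Frame 7: OPEN (4+4=8). Cumulative: 84
Frame 8: STRIKE. 10 + next two rolls (5+3) = 18. Cumulative: 102
Frame 9: OPEN (5+3=8). Cumulative: 110
Frame 10: SPARE. Sum of all frame-10 rolls (8+2+8) = 18. Cumulative: 128

Answer: 18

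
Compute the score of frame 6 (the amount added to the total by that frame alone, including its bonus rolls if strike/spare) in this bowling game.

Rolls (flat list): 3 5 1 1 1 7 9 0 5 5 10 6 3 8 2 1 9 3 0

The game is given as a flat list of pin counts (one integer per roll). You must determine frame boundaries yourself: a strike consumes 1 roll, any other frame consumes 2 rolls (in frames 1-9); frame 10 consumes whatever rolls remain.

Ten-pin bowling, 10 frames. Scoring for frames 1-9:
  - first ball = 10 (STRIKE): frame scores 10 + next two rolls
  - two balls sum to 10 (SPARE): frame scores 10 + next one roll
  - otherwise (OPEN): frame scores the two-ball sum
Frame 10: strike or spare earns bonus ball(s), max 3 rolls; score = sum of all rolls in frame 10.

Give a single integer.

Frame 1: OPEN (3+5=8). Cumulative: 8
Frame 2: OPEN (1+1=2). Cumulative: 10
Frame 3: OPEN (1+7=8). Cumulative: 18
Frame 4: OPEN (9+0=9). Cumulative: 27
Frame 5: SPARE (5+5=10). 10 + next roll (10) = 20. Cumulative: 47
Frame 6: STRIKE. 10 + next two rolls (6+3) = 19. Cumulative: 66
Frame 7: OPEN (6+3=9). Cumulative: 75
Frame 8: SPARE (8+2=10). 10 + next roll (1) = 11. Cumulative: 86

Answer: 19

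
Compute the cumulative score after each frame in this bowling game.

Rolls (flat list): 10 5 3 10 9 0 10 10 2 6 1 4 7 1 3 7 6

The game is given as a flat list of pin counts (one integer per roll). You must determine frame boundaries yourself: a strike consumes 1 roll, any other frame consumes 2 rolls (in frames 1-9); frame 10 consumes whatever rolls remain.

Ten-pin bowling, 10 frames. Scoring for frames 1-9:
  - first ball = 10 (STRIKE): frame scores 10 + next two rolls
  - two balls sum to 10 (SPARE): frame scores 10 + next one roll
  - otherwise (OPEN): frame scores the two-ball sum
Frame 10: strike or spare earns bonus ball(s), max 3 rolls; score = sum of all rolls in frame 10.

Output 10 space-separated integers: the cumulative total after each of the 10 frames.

Frame 1: STRIKE. 10 + next two rolls (5+3) = 18. Cumulative: 18
Frame 2: OPEN (5+3=8). Cumulative: 26
Frame 3: STRIKE. 10 + next two rolls (9+0) = 19. Cumulative: 45
Frame 4: OPEN (9+0=9). Cumulative: 54
Frame 5: STRIKE. 10 + next two rolls (10+2) = 22. Cumulative: 76
Frame 6: STRIKE. 10 + next two rolls (2+6) = 18. Cumulative: 94
Frame 7: OPEN (2+6=8). Cumulative: 102
Frame 8: OPEN (1+4=5). Cumulative: 107
Frame 9: OPEN (7+1=8). Cumulative: 115
Frame 10: SPARE. Sum of all frame-10 rolls (3+7+6) = 16. Cumulative: 131

Answer: 18 26 45 54 76 94 102 107 115 131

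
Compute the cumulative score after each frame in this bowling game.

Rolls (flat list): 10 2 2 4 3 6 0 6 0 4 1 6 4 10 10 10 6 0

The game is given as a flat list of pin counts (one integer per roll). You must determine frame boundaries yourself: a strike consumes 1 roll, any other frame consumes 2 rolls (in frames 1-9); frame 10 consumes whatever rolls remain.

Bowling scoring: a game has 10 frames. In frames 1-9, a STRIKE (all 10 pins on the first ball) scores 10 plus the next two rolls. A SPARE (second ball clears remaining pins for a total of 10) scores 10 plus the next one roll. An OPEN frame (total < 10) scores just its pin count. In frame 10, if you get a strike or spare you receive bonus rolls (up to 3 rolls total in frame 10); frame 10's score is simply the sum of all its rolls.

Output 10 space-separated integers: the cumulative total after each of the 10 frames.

Frame 1: STRIKE. 10 + next two rolls (2+2) = 14. Cumulative: 14
Frame 2: OPEN (2+2=4). Cumulative: 18
Frame 3: OPEN (4+3=7). Cumulative: 25
Frame 4: OPEN (6+0=6). Cumulative: 31
Frame 5: OPEN (6+0=6). Cumulative: 37
Frame 6: OPEN (4+1=5). Cumulative: 42
Frame 7: SPARE (6+4=10). 10 + next roll (10) = 20. Cumulative: 62
Frame 8: STRIKE. 10 + next two rolls (10+10) = 30. Cumulative: 92
Frame 9: STRIKE. 10 + next two rolls (10+6) = 26. Cumulative: 118
Frame 10: STRIKE. Sum of all frame-10 rolls (10+6+0) = 16. Cumulative: 134

Answer: 14 18 25 31 37 42 62 92 118 134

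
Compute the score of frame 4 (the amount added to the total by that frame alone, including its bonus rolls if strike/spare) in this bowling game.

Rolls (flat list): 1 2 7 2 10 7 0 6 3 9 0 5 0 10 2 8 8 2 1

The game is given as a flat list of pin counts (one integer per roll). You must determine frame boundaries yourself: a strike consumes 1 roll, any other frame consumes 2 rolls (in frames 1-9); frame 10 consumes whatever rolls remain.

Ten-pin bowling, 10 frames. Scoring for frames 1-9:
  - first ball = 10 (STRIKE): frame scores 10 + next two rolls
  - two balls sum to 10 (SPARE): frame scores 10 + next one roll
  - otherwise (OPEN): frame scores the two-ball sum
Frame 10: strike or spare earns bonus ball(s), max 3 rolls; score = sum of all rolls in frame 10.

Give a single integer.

Frame 1: OPEN (1+2=3). Cumulative: 3
Frame 2: OPEN (7+2=9). Cumulative: 12
Frame 3: STRIKE. 10 + next two rolls (7+0) = 17. Cumulative: 29
Frame 4: OPEN (7+0=7). Cumulative: 36
Frame 5: OPEN (6+3=9). Cumulative: 45
Frame 6: OPEN (9+0=9). Cumulative: 54

Answer: 7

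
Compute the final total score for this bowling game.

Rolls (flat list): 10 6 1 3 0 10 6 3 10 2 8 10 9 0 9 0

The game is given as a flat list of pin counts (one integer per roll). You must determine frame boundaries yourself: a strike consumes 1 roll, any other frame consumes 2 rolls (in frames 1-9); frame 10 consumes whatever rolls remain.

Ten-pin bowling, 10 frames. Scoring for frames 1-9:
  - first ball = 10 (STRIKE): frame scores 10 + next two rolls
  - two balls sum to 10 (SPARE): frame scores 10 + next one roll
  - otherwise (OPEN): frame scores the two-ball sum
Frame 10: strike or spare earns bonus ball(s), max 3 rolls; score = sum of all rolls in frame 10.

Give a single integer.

Frame 1: STRIKE. 10 + next two rolls (6+1) = 17. Cumulative: 17
Frame 2: OPEN (6+1=7). Cumulative: 24
Frame 3: OPEN (3+0=3). Cumulative: 27
Frame 4: STRIKE. 10 + next two rolls (6+3) = 19. Cumulative: 46
Frame 5: OPEN (6+3=9). Cumulative: 55
Frame 6: STRIKE. 10 + next two rolls (2+8) = 20. Cumulative: 75
Frame 7: SPARE (2+8=10). 10 + next roll (10) = 20. Cumulative: 95
Frame 8: STRIKE. 10 + next two rolls (9+0) = 19. Cumulative: 114
Frame 9: OPEN (9+0=9). Cumulative: 123
Frame 10: OPEN. Sum of all frame-10 rolls (9+0) = 9. Cumulative: 132

Answer: 132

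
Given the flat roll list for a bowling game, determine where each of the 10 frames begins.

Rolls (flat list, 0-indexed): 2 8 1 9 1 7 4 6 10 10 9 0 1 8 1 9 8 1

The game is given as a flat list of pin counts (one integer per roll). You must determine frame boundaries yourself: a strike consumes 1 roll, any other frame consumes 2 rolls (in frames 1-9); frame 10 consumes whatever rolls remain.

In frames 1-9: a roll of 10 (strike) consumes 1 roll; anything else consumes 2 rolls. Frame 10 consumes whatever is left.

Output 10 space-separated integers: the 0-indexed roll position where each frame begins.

Answer: 0 2 4 6 8 9 10 12 14 16

Derivation:
Frame 1 starts at roll index 0: rolls=2,8 (sum=10), consumes 2 rolls
Frame 2 starts at roll index 2: rolls=1,9 (sum=10), consumes 2 rolls
Frame 3 starts at roll index 4: rolls=1,7 (sum=8), consumes 2 rolls
Frame 4 starts at roll index 6: rolls=4,6 (sum=10), consumes 2 rolls
Frame 5 starts at roll index 8: roll=10 (strike), consumes 1 roll
Frame 6 starts at roll index 9: roll=10 (strike), consumes 1 roll
Frame 7 starts at roll index 10: rolls=9,0 (sum=9), consumes 2 rolls
Frame 8 starts at roll index 12: rolls=1,8 (sum=9), consumes 2 rolls
Frame 9 starts at roll index 14: rolls=1,9 (sum=10), consumes 2 rolls
Frame 10 starts at roll index 16: 2 remaining rolls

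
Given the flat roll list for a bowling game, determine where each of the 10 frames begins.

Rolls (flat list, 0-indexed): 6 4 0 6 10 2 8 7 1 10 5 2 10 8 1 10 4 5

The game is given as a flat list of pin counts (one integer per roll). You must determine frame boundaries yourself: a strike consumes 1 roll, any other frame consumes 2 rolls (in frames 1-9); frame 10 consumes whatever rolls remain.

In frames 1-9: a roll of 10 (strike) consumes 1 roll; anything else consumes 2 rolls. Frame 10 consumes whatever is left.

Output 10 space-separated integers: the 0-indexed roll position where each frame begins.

Frame 1 starts at roll index 0: rolls=6,4 (sum=10), consumes 2 rolls
Frame 2 starts at roll index 2: rolls=0,6 (sum=6), consumes 2 rolls
Frame 3 starts at roll index 4: roll=10 (strike), consumes 1 roll
Frame 4 starts at roll index 5: rolls=2,8 (sum=10), consumes 2 rolls
Frame 5 starts at roll index 7: rolls=7,1 (sum=8), consumes 2 rolls
Frame 6 starts at roll index 9: roll=10 (strike), consumes 1 roll
Frame 7 starts at roll index 10: rolls=5,2 (sum=7), consumes 2 rolls
Frame 8 starts at roll index 12: roll=10 (strike), consumes 1 roll
Frame 9 starts at roll index 13: rolls=8,1 (sum=9), consumes 2 rolls
Frame 10 starts at roll index 15: 3 remaining rolls

Answer: 0 2 4 5 7 9 10 12 13 15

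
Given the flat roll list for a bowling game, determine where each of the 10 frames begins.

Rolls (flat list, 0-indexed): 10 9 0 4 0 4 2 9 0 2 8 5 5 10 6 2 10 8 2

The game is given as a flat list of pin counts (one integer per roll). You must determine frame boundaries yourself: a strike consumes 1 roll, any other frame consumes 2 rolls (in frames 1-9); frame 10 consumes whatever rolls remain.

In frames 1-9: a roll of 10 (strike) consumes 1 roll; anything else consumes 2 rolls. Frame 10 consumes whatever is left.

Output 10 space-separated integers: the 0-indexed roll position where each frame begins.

Frame 1 starts at roll index 0: roll=10 (strike), consumes 1 roll
Frame 2 starts at roll index 1: rolls=9,0 (sum=9), consumes 2 rolls
Frame 3 starts at roll index 3: rolls=4,0 (sum=4), consumes 2 rolls
Frame 4 starts at roll index 5: rolls=4,2 (sum=6), consumes 2 rolls
Frame 5 starts at roll index 7: rolls=9,0 (sum=9), consumes 2 rolls
Frame 6 starts at roll index 9: rolls=2,8 (sum=10), consumes 2 rolls
Frame 7 starts at roll index 11: rolls=5,5 (sum=10), consumes 2 rolls
Frame 8 starts at roll index 13: roll=10 (strike), consumes 1 roll
Frame 9 starts at roll index 14: rolls=6,2 (sum=8), consumes 2 rolls
Frame 10 starts at roll index 16: 3 remaining rolls

Answer: 0 1 3 5 7 9 11 13 14 16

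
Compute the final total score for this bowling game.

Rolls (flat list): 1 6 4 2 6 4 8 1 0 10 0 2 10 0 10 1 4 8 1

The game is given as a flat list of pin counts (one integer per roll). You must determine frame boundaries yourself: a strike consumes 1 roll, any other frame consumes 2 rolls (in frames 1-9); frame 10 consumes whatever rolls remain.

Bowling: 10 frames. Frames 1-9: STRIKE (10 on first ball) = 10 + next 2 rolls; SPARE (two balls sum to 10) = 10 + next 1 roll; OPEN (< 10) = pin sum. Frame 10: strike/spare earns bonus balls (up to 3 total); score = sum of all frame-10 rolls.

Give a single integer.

Answer: 97

Derivation:
Frame 1: OPEN (1+6=7). Cumulative: 7
Frame 2: OPEN (4+2=6). Cumulative: 13
Frame 3: SPARE (6+4=10). 10 + next roll (8) = 18. Cumulative: 31
Frame 4: OPEN (8+1=9). Cumulative: 40
Frame 5: SPARE (0+10=10). 10 + next roll (0) = 10. Cumulative: 50
Frame 6: OPEN (0+2=2). Cumulative: 52
Frame 7: STRIKE. 10 + next two rolls (0+10) = 20. Cumulative: 72
Frame 8: SPARE (0+10=10). 10 + next roll (1) = 11. Cumulative: 83
Frame 9: OPEN (1+4=5). Cumulative: 88
Frame 10: OPEN. Sum of all frame-10 rolls (8+1) = 9. Cumulative: 97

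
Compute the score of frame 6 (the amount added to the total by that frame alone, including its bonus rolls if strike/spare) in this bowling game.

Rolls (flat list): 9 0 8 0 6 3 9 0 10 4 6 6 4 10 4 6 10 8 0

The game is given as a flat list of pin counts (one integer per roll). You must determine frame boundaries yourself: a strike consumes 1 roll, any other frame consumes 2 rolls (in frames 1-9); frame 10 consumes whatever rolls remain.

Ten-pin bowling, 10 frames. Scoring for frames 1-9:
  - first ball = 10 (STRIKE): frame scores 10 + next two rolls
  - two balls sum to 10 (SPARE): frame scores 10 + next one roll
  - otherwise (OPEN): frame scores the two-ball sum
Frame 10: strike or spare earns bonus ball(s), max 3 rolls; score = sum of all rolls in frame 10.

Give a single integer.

Answer: 16

Derivation:
Frame 1: OPEN (9+0=9). Cumulative: 9
Frame 2: OPEN (8+0=8). Cumulative: 17
Frame 3: OPEN (6+3=9). Cumulative: 26
Frame 4: OPEN (9+0=9). Cumulative: 35
Frame 5: STRIKE. 10 + next two rolls (4+6) = 20. Cumulative: 55
Frame 6: SPARE (4+6=10). 10 + next roll (6) = 16. Cumulative: 71
Frame 7: SPARE (6+4=10). 10 + next roll (10) = 20. Cumulative: 91
Frame 8: STRIKE. 10 + next two rolls (4+6) = 20. Cumulative: 111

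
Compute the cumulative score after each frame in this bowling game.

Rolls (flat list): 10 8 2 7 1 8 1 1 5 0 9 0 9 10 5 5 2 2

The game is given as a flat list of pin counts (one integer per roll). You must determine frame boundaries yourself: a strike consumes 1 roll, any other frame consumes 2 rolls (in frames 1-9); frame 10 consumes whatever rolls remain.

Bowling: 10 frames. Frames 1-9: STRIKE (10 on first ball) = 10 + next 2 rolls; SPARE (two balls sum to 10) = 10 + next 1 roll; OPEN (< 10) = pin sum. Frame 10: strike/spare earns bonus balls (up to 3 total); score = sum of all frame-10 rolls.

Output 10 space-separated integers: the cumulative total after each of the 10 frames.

Answer: 20 37 45 54 60 69 78 98 110 114

Derivation:
Frame 1: STRIKE. 10 + next two rolls (8+2) = 20. Cumulative: 20
Frame 2: SPARE (8+2=10). 10 + next roll (7) = 17. Cumulative: 37
Frame 3: OPEN (7+1=8). Cumulative: 45
Frame 4: OPEN (8+1=9). Cumulative: 54
Frame 5: OPEN (1+5=6). Cumulative: 60
Frame 6: OPEN (0+9=9). Cumulative: 69
Frame 7: OPEN (0+9=9). Cumulative: 78
Frame 8: STRIKE. 10 + next two rolls (5+5) = 20. Cumulative: 98
Frame 9: SPARE (5+5=10). 10 + next roll (2) = 12. Cumulative: 110
Frame 10: OPEN. Sum of all frame-10 rolls (2+2) = 4. Cumulative: 114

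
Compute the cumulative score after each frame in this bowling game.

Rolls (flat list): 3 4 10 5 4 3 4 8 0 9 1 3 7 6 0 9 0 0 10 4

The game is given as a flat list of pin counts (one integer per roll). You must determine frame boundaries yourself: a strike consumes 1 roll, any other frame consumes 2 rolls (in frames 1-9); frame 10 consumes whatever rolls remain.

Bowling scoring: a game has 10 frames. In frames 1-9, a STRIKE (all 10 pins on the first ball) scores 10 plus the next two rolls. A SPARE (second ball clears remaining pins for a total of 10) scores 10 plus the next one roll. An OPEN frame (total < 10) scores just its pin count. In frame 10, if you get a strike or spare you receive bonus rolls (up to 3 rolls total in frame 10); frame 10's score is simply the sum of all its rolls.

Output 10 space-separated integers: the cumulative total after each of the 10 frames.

Frame 1: OPEN (3+4=7). Cumulative: 7
Frame 2: STRIKE. 10 + next two rolls (5+4) = 19. Cumulative: 26
Frame 3: OPEN (5+4=9). Cumulative: 35
Frame 4: OPEN (3+4=7). Cumulative: 42
Frame 5: OPEN (8+0=8). Cumulative: 50
Frame 6: SPARE (9+1=10). 10 + next roll (3) = 13. Cumulative: 63
Frame 7: SPARE (3+7=10). 10 + next roll (6) = 16. Cumulative: 79
Frame 8: OPEN (6+0=6). Cumulative: 85
Frame 9: OPEN (9+0=9). Cumulative: 94
Frame 10: SPARE. Sum of all frame-10 rolls (0+10+4) = 14. Cumulative: 108

Answer: 7 26 35 42 50 63 79 85 94 108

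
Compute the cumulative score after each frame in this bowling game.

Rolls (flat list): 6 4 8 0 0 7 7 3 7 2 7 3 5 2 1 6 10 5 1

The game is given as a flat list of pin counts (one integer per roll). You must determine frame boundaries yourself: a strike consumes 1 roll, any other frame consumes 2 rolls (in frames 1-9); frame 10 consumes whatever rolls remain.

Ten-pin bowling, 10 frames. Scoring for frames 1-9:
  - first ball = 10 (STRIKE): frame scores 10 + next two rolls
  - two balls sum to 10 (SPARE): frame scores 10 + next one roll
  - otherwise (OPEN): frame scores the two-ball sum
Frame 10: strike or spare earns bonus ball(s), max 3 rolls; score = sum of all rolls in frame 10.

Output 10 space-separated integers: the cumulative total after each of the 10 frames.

Answer: 18 26 33 50 59 74 81 88 104 110

Derivation:
Frame 1: SPARE (6+4=10). 10 + next roll (8) = 18. Cumulative: 18
Frame 2: OPEN (8+0=8). Cumulative: 26
Frame 3: OPEN (0+7=7). Cumulative: 33
Frame 4: SPARE (7+3=10). 10 + next roll (7) = 17. Cumulative: 50
Frame 5: OPEN (7+2=9). Cumulative: 59
Frame 6: SPARE (7+3=10). 10 + next roll (5) = 15. Cumulative: 74
Frame 7: OPEN (5+2=7). Cumulative: 81
Frame 8: OPEN (1+6=7). Cumulative: 88
Frame 9: STRIKE. 10 + next two rolls (5+1) = 16. Cumulative: 104
Frame 10: OPEN. Sum of all frame-10 rolls (5+1) = 6. Cumulative: 110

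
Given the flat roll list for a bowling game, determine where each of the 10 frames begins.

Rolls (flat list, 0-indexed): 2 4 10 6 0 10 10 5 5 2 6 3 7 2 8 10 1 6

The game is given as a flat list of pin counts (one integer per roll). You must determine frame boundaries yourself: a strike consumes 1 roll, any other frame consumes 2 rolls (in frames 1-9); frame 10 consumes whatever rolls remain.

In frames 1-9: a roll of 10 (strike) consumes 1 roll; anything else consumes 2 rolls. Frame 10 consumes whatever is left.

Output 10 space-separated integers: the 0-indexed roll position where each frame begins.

Frame 1 starts at roll index 0: rolls=2,4 (sum=6), consumes 2 rolls
Frame 2 starts at roll index 2: roll=10 (strike), consumes 1 roll
Frame 3 starts at roll index 3: rolls=6,0 (sum=6), consumes 2 rolls
Frame 4 starts at roll index 5: roll=10 (strike), consumes 1 roll
Frame 5 starts at roll index 6: roll=10 (strike), consumes 1 roll
Frame 6 starts at roll index 7: rolls=5,5 (sum=10), consumes 2 rolls
Frame 7 starts at roll index 9: rolls=2,6 (sum=8), consumes 2 rolls
Frame 8 starts at roll index 11: rolls=3,7 (sum=10), consumes 2 rolls
Frame 9 starts at roll index 13: rolls=2,8 (sum=10), consumes 2 rolls
Frame 10 starts at roll index 15: 3 remaining rolls

Answer: 0 2 3 5 6 7 9 11 13 15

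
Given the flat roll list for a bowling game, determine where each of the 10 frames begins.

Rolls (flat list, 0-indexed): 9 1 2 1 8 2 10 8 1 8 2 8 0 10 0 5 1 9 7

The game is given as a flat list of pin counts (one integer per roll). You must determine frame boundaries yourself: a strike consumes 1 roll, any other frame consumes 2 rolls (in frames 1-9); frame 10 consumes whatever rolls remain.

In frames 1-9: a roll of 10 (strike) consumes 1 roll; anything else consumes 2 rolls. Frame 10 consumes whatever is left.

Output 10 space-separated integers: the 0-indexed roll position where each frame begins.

Answer: 0 2 4 6 7 9 11 13 14 16

Derivation:
Frame 1 starts at roll index 0: rolls=9,1 (sum=10), consumes 2 rolls
Frame 2 starts at roll index 2: rolls=2,1 (sum=3), consumes 2 rolls
Frame 3 starts at roll index 4: rolls=8,2 (sum=10), consumes 2 rolls
Frame 4 starts at roll index 6: roll=10 (strike), consumes 1 roll
Frame 5 starts at roll index 7: rolls=8,1 (sum=9), consumes 2 rolls
Frame 6 starts at roll index 9: rolls=8,2 (sum=10), consumes 2 rolls
Frame 7 starts at roll index 11: rolls=8,0 (sum=8), consumes 2 rolls
Frame 8 starts at roll index 13: roll=10 (strike), consumes 1 roll
Frame 9 starts at roll index 14: rolls=0,5 (sum=5), consumes 2 rolls
Frame 10 starts at roll index 16: 3 remaining rolls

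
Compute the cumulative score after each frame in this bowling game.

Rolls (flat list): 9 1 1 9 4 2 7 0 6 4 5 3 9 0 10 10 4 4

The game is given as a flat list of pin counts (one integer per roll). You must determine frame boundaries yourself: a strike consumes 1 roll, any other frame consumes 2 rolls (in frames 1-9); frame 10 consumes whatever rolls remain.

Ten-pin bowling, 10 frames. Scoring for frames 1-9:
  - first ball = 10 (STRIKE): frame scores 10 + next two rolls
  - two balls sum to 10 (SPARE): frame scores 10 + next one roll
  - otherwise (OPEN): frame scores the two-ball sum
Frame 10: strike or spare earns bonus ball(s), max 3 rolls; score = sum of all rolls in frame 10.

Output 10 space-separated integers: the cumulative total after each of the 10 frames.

Answer: 11 25 31 38 53 61 70 94 112 120

Derivation:
Frame 1: SPARE (9+1=10). 10 + next roll (1) = 11. Cumulative: 11
Frame 2: SPARE (1+9=10). 10 + next roll (4) = 14. Cumulative: 25
Frame 3: OPEN (4+2=6). Cumulative: 31
Frame 4: OPEN (7+0=7). Cumulative: 38
Frame 5: SPARE (6+4=10). 10 + next roll (5) = 15. Cumulative: 53
Frame 6: OPEN (5+3=8). Cumulative: 61
Frame 7: OPEN (9+0=9). Cumulative: 70
Frame 8: STRIKE. 10 + next two rolls (10+4) = 24. Cumulative: 94
Frame 9: STRIKE. 10 + next two rolls (4+4) = 18. Cumulative: 112
Frame 10: OPEN. Sum of all frame-10 rolls (4+4) = 8. Cumulative: 120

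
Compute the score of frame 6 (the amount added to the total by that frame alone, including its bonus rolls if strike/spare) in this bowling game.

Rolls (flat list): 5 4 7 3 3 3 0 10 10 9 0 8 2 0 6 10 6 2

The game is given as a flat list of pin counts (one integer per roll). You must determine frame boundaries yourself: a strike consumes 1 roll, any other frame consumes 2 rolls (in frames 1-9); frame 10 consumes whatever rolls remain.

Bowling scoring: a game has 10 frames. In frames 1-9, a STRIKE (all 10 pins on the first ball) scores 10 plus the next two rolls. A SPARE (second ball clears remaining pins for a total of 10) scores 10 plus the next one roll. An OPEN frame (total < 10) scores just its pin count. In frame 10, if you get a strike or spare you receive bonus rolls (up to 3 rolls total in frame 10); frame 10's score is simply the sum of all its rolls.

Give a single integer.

Frame 1: OPEN (5+4=9). Cumulative: 9
Frame 2: SPARE (7+3=10). 10 + next roll (3) = 13. Cumulative: 22
Frame 3: OPEN (3+3=6). Cumulative: 28
Frame 4: SPARE (0+10=10). 10 + next roll (10) = 20. Cumulative: 48
Frame 5: STRIKE. 10 + next two rolls (9+0) = 19. Cumulative: 67
Frame 6: OPEN (9+0=9). Cumulative: 76
Frame 7: SPARE (8+2=10). 10 + next roll (0) = 10. Cumulative: 86
Frame 8: OPEN (0+6=6). Cumulative: 92

Answer: 9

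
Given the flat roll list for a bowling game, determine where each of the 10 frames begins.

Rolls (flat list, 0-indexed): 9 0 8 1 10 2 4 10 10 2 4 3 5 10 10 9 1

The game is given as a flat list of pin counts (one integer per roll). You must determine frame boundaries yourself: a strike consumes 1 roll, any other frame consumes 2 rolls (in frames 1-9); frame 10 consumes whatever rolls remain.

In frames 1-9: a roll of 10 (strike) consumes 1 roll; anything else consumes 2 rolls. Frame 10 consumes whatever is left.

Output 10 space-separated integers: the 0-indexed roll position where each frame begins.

Frame 1 starts at roll index 0: rolls=9,0 (sum=9), consumes 2 rolls
Frame 2 starts at roll index 2: rolls=8,1 (sum=9), consumes 2 rolls
Frame 3 starts at roll index 4: roll=10 (strike), consumes 1 roll
Frame 4 starts at roll index 5: rolls=2,4 (sum=6), consumes 2 rolls
Frame 5 starts at roll index 7: roll=10 (strike), consumes 1 roll
Frame 6 starts at roll index 8: roll=10 (strike), consumes 1 roll
Frame 7 starts at roll index 9: rolls=2,4 (sum=6), consumes 2 rolls
Frame 8 starts at roll index 11: rolls=3,5 (sum=8), consumes 2 rolls
Frame 9 starts at roll index 13: roll=10 (strike), consumes 1 roll
Frame 10 starts at roll index 14: 3 remaining rolls

Answer: 0 2 4 5 7 8 9 11 13 14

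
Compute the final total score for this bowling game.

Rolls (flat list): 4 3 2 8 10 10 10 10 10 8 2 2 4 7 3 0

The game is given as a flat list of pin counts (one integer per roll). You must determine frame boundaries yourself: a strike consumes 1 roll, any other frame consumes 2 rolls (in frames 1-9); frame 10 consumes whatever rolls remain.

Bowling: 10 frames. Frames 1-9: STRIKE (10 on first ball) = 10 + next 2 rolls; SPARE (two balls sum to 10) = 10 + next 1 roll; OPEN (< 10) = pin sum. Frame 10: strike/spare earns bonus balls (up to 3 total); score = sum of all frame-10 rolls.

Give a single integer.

Frame 1: OPEN (4+3=7). Cumulative: 7
Frame 2: SPARE (2+8=10). 10 + next roll (10) = 20. Cumulative: 27
Frame 3: STRIKE. 10 + next two rolls (10+10) = 30. Cumulative: 57
Frame 4: STRIKE. 10 + next two rolls (10+10) = 30. Cumulative: 87
Frame 5: STRIKE. 10 + next two rolls (10+10) = 30. Cumulative: 117
Frame 6: STRIKE. 10 + next two rolls (10+8) = 28. Cumulative: 145
Frame 7: STRIKE. 10 + next two rolls (8+2) = 20. Cumulative: 165
Frame 8: SPARE (8+2=10). 10 + next roll (2) = 12. Cumulative: 177
Frame 9: OPEN (2+4=6). Cumulative: 183
Frame 10: SPARE. Sum of all frame-10 rolls (7+3+0) = 10. Cumulative: 193

Answer: 193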